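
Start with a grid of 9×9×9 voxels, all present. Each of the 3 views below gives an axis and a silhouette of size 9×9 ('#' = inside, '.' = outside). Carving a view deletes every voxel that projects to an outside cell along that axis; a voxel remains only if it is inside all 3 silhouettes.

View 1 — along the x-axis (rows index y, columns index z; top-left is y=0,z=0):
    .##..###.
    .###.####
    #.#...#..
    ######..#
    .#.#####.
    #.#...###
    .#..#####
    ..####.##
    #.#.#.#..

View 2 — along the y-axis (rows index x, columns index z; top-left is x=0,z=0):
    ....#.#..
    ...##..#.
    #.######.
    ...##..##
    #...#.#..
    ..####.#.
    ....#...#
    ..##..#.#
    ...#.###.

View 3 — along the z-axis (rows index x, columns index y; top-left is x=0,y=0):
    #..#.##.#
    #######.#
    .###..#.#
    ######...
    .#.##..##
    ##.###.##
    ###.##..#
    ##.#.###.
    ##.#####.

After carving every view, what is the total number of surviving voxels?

start: 9×9×9 = 729 voxels
V1 x: intersect with YZ mask (49 set) -- 441 left
V2 y: intersect with XZ mask (34 set) -- 186 left
V3 z: intersect with XY mask (55 set) -- 127 left

|visual hull| = 127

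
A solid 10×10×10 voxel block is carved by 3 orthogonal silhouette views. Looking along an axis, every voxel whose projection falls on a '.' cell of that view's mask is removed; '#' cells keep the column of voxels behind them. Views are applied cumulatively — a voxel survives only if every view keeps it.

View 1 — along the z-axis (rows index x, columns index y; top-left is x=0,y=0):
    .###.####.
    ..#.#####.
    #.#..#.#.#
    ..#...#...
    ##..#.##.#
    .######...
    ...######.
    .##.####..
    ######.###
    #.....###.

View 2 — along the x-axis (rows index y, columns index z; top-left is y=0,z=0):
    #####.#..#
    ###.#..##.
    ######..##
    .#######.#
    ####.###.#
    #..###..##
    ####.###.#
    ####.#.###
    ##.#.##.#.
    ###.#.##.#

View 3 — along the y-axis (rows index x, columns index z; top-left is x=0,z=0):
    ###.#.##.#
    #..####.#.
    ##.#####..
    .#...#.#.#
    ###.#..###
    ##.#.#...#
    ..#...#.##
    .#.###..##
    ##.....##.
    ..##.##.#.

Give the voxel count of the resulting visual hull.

voxel count = 233

initial block: 10^3 = 1000
after view 1 [z-axis, 57 of 100 cells solid] → remaining = 570
after view 2 [x-axis, 72 of 100 cells solid] → remaining = 415
after view 3 [y-axis, 55 of 100 cells solid] → remaining = 233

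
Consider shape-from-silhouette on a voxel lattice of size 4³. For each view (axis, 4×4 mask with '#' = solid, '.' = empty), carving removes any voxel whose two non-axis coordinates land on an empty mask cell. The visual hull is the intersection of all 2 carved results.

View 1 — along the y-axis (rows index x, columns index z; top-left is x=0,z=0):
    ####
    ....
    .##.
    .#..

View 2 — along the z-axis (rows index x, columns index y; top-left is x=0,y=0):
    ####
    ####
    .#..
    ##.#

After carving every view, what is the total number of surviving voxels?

before carving: 64 voxels (4×4×4)
[1] y-view keeps 7 columns → grid now 28
[2] z-view keeps 12 columns → grid now 21

21 voxels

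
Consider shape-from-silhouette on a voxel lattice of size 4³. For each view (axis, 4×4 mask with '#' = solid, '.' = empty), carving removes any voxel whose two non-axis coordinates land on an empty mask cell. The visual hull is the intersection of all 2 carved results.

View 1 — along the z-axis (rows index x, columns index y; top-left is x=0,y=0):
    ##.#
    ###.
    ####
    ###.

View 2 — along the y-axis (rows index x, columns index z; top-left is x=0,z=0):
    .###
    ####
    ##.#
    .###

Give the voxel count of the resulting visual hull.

remaining voxels: 42

initial block: 4^3 = 64
step 1: project along z, AND mask (13/16) → |grid| = 52
step 2: project along y, AND mask (13/16) → |grid| = 42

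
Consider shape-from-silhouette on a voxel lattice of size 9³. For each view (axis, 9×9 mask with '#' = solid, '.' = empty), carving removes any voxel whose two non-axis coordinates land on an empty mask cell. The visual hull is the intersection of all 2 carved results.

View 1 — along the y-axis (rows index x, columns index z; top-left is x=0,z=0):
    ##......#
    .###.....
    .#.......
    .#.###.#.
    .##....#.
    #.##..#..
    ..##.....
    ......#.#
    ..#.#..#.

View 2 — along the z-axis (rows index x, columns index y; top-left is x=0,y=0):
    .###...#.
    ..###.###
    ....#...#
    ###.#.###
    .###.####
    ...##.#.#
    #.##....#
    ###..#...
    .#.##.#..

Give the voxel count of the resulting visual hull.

|visual hull| = 132

full grid |V| = 729
after view 1 [y-axis, 26 of 81 cells solid] → remaining = 234
after view 2 [z-axis, 42 of 81 cells solid] → remaining = 132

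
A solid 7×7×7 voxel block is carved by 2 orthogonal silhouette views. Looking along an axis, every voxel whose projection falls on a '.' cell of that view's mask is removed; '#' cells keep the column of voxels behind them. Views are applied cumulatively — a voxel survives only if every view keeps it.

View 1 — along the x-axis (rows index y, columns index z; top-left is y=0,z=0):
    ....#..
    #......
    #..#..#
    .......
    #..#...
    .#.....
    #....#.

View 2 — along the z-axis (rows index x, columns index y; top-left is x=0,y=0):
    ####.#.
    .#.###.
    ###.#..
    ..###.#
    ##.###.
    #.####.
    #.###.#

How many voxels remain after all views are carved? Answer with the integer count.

before carving: 343 voxels (7×7×7)
V1 x: intersect with YZ mask (10 set) -- 70 left
V2 z: intersect with XY mask (32 set) -- 44 left

voxel count = 44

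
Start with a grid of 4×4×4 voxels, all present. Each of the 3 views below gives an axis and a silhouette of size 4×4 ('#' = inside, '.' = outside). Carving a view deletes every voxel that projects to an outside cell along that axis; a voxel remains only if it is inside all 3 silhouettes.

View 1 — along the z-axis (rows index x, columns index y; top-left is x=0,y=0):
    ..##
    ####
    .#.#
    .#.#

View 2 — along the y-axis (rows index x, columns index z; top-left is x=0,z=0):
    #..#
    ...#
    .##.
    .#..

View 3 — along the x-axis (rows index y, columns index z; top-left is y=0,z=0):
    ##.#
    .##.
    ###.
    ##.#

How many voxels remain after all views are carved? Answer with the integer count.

full grid |V| = 64
[1] z-view keeps 10 columns → grid now 40
[2] y-view keeps 6 columns → grid now 14
[3] x-view keeps 11 columns → grid now 10

|visual hull| = 10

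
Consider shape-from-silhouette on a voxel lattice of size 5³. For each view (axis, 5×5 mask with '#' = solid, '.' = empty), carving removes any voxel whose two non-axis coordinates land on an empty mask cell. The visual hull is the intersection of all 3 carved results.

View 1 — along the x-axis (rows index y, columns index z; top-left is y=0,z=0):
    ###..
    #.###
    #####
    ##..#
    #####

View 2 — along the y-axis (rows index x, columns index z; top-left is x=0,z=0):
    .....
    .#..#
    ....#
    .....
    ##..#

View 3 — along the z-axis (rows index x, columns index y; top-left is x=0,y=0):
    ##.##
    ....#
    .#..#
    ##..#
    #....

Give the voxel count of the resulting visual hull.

remaining voxels: 6

initial block: 5^3 = 125
  1. axis=0 (YZ plane), |mask|=20  ⇒  voxels=100
  2. axis=1 (XZ plane), |mask|=6  ⇒  voxels=25
  3. axis=2 (XY plane), |mask|=11  ⇒  voxels=6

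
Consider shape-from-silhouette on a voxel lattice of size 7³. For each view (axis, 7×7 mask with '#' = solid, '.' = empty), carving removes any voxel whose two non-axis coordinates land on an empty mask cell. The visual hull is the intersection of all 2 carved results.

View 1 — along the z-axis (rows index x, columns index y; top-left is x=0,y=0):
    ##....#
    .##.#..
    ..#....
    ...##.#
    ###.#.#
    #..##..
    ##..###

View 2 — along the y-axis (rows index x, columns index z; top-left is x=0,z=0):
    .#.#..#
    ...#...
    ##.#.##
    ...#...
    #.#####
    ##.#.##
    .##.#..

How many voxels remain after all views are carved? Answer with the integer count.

full grid |V| = 343
carve view 1 (along z, XY-mask fill 23/49): 161 voxels remain
carve view 2 (along y, XZ-mask fill 24/49): 80 voxels remain

|visual hull| = 80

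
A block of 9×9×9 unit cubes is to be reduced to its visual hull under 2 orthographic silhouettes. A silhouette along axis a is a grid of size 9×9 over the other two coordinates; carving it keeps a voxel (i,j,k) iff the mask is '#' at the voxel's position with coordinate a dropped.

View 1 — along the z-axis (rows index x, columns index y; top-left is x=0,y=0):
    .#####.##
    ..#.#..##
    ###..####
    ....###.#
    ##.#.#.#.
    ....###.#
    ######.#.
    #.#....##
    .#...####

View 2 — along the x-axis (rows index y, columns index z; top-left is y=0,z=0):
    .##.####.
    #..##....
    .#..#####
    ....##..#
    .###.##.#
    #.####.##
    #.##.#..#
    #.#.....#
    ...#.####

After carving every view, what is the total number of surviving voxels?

|visual hull| = 233

before carving: 729 voxels (9×9×9)
[1] z-view keeps 47 columns → grid now 423
[2] x-view keeps 44 columns → grid now 233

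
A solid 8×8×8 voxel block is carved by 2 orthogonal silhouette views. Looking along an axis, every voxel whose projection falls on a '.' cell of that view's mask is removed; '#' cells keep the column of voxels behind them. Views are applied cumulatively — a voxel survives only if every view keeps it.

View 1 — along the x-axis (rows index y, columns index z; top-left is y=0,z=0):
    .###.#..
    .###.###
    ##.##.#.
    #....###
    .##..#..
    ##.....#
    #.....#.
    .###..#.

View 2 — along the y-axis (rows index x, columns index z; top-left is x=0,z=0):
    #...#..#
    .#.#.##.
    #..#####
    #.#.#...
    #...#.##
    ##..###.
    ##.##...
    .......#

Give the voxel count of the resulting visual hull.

voxel count = 108

full grid |V| = 512
  1. axis=0 (YZ plane), |mask|=31  ⇒  voxels=248
  2. axis=1 (XZ plane), |mask|=30  ⇒  voxels=108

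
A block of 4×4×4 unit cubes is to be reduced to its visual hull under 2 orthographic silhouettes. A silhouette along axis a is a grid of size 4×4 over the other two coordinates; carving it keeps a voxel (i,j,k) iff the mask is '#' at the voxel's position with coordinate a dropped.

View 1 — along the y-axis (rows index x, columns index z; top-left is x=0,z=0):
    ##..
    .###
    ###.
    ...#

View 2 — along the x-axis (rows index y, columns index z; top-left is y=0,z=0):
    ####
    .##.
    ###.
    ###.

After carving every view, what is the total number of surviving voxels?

start: 4×4×4 = 64 voxels
[1] y-view keeps 9 columns → grid now 36
[2] x-view keeps 12 columns → grid now 28

|visual hull| = 28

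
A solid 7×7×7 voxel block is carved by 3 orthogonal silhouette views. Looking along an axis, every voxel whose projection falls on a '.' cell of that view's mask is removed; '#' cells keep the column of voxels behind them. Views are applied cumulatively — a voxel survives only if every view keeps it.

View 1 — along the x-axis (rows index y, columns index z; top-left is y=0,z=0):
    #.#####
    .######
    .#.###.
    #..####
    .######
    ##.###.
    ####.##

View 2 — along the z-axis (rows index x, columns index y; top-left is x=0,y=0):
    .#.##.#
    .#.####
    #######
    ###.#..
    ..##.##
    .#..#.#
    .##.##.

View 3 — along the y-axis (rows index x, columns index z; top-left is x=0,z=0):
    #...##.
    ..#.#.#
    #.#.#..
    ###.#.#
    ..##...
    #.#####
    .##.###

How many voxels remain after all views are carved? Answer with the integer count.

full grid |V| = 343
step 1: project along x, AND mask (38/49) → |grid| = 266
step 2: project along z, AND mask (31/49) → |grid| = 170
step 3: project along y, AND mask (27/49) → |grid| = 84

84 voxels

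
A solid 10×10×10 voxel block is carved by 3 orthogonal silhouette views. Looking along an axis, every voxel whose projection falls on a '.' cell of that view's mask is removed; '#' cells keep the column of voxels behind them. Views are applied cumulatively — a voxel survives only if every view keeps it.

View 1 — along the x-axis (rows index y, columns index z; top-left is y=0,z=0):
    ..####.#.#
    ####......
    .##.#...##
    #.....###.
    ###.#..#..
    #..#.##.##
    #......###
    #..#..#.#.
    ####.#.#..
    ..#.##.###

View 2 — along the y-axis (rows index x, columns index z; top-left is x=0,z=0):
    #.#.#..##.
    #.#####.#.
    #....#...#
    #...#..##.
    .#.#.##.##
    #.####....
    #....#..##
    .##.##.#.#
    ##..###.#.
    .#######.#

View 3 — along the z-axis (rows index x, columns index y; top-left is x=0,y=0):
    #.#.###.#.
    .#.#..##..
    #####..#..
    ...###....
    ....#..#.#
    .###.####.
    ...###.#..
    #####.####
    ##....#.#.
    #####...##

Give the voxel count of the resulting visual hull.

full grid |V| = 1000
step 1: project along x, AND mask (50/100) → |grid| = 500
step 2: project along y, AND mask (54/100) → |grid| = 272
step 3: project along z, AND mask (53/100) → |grid| = 142

142 voxels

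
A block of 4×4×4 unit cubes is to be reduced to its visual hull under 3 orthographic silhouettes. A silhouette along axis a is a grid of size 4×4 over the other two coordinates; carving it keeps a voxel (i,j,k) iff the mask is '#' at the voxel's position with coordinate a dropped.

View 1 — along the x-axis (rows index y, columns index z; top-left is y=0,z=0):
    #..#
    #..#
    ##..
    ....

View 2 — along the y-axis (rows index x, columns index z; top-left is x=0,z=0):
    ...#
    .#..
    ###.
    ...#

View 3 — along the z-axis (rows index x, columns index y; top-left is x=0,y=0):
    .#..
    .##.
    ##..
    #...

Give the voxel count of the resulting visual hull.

before carving: 64 voxels (4×4×4)
step 1: project along x, AND mask (6/16) → |grid| = 24
step 2: project along y, AND mask (6/16) → |grid| = 9
step 3: project along z, AND mask (6/16) → |grid| = 5

remaining voxels: 5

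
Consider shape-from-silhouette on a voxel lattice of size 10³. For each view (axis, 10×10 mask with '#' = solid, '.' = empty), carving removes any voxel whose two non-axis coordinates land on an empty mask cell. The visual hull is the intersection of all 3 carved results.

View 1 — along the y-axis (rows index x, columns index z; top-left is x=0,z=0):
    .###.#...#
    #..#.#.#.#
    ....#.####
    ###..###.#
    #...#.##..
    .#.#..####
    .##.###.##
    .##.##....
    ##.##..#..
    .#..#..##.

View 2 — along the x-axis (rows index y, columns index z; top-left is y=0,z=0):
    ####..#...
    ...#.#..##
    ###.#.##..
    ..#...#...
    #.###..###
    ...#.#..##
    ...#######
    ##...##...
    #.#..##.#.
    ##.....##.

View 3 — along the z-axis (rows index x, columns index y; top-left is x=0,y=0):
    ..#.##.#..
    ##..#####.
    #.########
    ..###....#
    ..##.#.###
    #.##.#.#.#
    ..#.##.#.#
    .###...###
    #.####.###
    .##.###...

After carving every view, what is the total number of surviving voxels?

full grid |V| = 1000
carve view 1 (along y, XZ-mask fill 52/100): 520 voxels remain
carve view 2 (along x, YZ-mask fill 48/100): 241 voxels remain
carve view 3 (along z, XY-mask fill 60/100): 146 voxels remain

|visual hull| = 146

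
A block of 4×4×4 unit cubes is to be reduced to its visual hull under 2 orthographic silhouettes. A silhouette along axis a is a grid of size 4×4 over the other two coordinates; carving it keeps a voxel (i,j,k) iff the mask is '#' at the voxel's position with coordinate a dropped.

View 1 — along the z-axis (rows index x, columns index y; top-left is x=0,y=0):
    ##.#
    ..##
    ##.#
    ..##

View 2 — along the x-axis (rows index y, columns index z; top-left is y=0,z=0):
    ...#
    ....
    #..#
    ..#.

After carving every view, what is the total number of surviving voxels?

voxel count = 10

before carving: 64 voxels (4×4×4)
step 1: project along z, AND mask (10/16) → |grid| = 40
step 2: project along x, AND mask (4/16) → |grid| = 10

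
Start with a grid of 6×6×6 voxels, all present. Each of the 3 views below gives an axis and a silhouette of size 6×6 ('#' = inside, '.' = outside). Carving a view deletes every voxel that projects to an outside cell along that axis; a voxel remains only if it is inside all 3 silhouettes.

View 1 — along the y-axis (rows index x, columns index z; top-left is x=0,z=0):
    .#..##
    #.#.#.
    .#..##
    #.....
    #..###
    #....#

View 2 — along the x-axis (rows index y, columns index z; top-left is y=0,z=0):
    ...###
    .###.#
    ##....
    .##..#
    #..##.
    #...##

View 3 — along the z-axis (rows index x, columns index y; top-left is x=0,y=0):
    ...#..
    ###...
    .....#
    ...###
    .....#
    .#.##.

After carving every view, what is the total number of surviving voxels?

before carving: 216 voxels (6×6×6)
[1] y-view keeps 16 columns → grid now 96
[2] x-view keeps 18 columns → grid now 51
[3] z-view keeps 12 columns → grid now 15

|visual hull| = 15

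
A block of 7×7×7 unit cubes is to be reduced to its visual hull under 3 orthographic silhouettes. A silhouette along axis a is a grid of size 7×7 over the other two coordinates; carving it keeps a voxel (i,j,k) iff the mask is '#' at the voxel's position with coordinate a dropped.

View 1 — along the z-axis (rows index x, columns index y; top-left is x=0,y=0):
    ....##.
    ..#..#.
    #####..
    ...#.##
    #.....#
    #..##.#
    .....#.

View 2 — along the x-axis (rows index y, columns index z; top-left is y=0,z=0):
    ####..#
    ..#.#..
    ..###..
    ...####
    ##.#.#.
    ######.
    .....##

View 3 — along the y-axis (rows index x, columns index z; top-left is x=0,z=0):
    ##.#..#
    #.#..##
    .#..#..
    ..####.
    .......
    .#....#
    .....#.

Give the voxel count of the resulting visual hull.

initial block: 7^3 = 343
[1] z-view keeps 19 columns → grid now 133
[2] x-view keeps 26 columns → grid now 77
[3] y-view keeps 17 columns → grid now 29

remaining voxels: 29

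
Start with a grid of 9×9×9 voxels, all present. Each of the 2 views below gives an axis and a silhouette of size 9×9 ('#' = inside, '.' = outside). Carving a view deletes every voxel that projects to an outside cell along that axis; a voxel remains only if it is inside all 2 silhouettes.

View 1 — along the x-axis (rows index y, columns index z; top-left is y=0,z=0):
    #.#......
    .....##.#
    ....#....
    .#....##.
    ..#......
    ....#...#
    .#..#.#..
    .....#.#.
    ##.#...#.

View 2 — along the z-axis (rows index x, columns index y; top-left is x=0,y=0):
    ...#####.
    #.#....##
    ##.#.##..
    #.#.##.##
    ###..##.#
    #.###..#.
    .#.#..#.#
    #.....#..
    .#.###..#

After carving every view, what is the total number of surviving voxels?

initial block: 9^3 = 729
after view 1 [x-axis, 21 of 81 cells solid] → remaining = 189
after view 2 [z-axis, 42 of 81 cells solid] → remaining = 100

100 voxels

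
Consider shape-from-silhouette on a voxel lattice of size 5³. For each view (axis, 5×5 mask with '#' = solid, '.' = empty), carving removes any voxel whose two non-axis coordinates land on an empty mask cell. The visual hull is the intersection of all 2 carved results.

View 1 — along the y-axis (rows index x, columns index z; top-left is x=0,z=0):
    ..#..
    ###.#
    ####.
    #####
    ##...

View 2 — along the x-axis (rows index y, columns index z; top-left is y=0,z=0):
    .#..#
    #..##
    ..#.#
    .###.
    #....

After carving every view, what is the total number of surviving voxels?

full grid |V| = 125
[1] y-view keeps 16 columns → grid now 80
[2] x-view keeps 11 columns → grid now 34

34 voxels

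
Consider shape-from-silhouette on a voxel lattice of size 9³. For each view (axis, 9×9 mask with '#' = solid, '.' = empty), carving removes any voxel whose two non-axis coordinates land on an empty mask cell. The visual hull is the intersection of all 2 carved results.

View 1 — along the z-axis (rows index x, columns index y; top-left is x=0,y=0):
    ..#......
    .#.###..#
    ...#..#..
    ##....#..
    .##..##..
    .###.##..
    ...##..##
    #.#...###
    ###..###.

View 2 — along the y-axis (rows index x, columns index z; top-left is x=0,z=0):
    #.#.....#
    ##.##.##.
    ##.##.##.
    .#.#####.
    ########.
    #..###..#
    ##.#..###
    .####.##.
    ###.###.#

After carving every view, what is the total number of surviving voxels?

remaining voxels: 216

initial block: 9^3 = 729
step 1: project along z, AND mask (35/81) → |grid| = 315
step 2: project along y, AND mask (53/81) → |grid| = 216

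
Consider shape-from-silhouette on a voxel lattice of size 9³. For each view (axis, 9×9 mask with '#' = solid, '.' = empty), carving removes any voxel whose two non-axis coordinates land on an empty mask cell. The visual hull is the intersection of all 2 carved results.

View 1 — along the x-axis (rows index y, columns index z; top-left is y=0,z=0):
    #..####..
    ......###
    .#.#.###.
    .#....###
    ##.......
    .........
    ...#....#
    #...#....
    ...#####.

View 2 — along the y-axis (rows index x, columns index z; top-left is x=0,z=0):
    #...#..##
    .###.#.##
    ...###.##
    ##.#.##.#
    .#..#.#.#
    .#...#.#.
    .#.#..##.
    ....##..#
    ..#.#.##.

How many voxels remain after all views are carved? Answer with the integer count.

start: 9×9×9 = 729 voxels
  1. axis=0 (YZ plane), |mask|=28  ⇒  voxels=252
  2. axis=1 (XZ plane), |mask|=39  ⇒  voxels=129

129 voxels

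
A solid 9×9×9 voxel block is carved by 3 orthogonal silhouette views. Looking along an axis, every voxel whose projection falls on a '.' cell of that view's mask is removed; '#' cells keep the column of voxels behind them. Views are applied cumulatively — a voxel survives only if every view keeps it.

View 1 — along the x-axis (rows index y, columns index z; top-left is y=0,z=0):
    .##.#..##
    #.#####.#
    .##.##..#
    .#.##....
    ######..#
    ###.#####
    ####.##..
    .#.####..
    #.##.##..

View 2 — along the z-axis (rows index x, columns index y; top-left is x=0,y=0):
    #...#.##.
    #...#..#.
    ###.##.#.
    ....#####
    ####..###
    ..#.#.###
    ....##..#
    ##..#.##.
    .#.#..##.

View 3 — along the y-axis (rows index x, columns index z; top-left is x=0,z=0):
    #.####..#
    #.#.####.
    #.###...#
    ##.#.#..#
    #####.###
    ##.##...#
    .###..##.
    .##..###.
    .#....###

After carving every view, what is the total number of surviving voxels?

147 voxels

initial block: 9^3 = 729
[1] x-view keeps 51 columns → grid now 459
[2] z-view keeps 42 columns → grid now 243
[3] y-view keeps 49 columns → grid now 147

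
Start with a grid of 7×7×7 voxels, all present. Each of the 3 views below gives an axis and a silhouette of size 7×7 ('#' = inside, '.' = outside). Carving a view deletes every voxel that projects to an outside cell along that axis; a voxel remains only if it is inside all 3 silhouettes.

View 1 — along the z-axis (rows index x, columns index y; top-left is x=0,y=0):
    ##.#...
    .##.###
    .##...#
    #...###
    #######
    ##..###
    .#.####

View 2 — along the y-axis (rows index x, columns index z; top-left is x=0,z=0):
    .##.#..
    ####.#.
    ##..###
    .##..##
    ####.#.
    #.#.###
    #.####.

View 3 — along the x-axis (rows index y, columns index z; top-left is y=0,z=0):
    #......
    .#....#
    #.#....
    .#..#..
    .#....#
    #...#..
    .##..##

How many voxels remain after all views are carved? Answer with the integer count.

46 voxels

before carving: 343 voxels (7×7×7)
carve view 1 (along z, XY-mask fill 32/49): 224 voxels remain
carve view 2 (along y, XZ-mask fill 32/49): 150 voxels remain
carve view 3 (along x, YZ-mask fill 15/49): 46 voxels remain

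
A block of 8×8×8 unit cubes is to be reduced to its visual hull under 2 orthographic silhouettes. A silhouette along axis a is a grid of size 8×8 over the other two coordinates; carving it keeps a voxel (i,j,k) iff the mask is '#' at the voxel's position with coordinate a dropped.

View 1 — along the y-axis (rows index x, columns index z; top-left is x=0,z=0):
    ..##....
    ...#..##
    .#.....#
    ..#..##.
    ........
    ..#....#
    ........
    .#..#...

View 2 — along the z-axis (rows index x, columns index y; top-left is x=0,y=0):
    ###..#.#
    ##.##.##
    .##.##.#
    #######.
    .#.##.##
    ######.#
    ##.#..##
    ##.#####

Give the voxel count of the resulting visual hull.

start: 8×8×8 = 512 voxels
V1 y: intersect with XZ mask (14 set) -- 112 left
V2 z: intersect with XY mask (47 set) -- 87 left

voxel count = 87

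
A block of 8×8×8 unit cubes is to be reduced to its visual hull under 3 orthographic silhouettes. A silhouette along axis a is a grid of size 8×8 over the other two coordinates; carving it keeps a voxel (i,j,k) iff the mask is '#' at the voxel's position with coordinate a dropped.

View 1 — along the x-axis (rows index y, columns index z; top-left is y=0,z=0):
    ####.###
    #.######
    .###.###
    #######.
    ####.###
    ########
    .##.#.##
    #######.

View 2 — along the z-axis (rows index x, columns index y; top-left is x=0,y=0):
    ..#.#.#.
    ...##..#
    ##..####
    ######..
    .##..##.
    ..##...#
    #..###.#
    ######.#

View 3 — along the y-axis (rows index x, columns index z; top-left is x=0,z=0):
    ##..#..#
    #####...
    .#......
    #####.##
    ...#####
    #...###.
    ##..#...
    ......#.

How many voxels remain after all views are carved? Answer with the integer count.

110 voxels

before carving: 512 voxels (8×8×8)
step 1: project along x, AND mask (54/64) → |grid| = 432
step 2: project along z, AND mask (37/64) → |grid| = 253
step 3: project along y, AND mask (30/64) → |grid| = 110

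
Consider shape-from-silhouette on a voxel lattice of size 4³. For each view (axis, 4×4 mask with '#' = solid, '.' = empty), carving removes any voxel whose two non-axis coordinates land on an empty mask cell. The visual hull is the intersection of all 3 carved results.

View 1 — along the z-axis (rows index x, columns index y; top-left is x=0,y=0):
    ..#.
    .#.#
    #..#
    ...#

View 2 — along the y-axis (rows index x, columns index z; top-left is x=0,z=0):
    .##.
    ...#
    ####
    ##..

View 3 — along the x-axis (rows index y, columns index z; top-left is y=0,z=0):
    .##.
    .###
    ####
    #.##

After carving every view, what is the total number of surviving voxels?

10 voxels

full grid |V| = 64
carve view 1 (along z, XY-mask fill 6/16): 24 voxels remain
carve view 2 (along y, XZ-mask fill 9/16): 14 voxels remain
carve view 3 (along x, YZ-mask fill 12/16): 10 voxels remain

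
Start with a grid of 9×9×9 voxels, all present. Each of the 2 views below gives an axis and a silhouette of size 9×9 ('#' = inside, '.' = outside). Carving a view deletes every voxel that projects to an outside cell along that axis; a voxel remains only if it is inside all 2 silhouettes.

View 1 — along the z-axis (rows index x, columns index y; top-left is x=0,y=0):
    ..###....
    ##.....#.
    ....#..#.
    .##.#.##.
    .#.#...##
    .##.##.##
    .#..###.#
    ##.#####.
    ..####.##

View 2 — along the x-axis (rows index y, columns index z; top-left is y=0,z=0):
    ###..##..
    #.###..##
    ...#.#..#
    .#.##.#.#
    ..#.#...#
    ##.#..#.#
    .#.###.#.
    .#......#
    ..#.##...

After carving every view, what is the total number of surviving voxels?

160 voxels

full grid |V| = 729
V1 z: intersect with XY mask (41 set) -- 369 left
V2 x: intersect with YZ mask (37 set) -- 160 left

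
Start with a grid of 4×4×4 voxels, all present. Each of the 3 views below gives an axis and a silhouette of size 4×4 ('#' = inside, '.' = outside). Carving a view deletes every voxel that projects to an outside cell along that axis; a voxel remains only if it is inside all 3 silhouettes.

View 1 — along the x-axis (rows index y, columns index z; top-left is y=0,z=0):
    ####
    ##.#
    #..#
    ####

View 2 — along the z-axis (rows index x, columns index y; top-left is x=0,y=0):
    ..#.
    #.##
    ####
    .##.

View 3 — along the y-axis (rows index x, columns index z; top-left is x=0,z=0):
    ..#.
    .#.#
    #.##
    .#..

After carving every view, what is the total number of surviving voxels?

start: 4×4×4 = 64 voxels
after view 1 [x-axis, 13 of 16 cells solid] → remaining = 52
after view 2 [z-axis, 10 of 16 cells solid] → remaining = 30
after view 3 [y-axis, 7 of 16 cells solid] → remaining = 16

remaining voxels: 16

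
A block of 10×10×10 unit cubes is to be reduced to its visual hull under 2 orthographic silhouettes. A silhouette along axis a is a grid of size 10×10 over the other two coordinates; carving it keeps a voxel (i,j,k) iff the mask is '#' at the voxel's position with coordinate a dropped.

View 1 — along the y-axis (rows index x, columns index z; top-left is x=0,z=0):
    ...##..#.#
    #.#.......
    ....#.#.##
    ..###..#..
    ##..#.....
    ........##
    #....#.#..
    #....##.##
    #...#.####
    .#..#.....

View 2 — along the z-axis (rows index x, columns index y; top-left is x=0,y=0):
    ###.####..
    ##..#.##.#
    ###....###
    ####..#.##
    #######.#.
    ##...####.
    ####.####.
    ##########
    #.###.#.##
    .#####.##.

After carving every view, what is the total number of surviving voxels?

before carving: 1000 voxels (10×10×10)
carve view 1 (along y, XZ-mask fill 35/100): 350 voxels remain
carve view 2 (along z, XY-mask fill 72/100): 258 voxels remain

|visual hull| = 258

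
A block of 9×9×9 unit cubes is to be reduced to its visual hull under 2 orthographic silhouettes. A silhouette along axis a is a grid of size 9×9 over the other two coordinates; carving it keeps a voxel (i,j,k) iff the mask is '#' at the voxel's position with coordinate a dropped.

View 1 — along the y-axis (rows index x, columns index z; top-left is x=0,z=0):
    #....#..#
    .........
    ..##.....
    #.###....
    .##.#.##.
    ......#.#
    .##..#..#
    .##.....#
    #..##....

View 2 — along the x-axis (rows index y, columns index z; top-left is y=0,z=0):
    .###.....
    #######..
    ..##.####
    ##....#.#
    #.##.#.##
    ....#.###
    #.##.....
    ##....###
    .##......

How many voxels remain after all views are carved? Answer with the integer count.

full grid |V| = 729
carve view 1 (along y, XZ-mask fill 26/81): 234 voxels remain
carve view 2 (along x, YZ-mask fill 40/81): 121 voxels remain

|visual hull| = 121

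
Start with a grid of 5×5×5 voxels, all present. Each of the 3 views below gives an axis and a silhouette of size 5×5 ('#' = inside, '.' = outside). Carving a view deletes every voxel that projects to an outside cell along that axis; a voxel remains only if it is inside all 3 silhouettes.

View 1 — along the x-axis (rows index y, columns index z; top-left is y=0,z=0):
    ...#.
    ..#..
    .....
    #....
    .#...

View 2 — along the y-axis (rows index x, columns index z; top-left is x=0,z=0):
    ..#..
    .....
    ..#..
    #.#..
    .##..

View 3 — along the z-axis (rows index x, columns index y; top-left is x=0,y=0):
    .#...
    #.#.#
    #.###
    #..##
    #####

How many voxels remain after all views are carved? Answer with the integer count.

remaining voxels: 4

start: 5×5×5 = 125 voxels
after view 1 [x-axis, 4 of 25 cells solid] → remaining = 20
after view 2 [y-axis, 6 of 25 cells solid] → remaining = 6
after view 3 [z-axis, 16 of 25 cells solid] → remaining = 4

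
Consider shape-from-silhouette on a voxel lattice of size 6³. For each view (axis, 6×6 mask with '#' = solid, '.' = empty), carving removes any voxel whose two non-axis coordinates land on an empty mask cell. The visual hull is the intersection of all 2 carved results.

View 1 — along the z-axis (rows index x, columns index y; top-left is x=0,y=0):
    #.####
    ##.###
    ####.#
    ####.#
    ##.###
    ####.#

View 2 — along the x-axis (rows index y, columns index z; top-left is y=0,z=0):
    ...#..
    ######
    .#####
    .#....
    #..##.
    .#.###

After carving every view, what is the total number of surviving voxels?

95 voxels

full grid |V| = 216
V1 z: intersect with XY mask (30 set) -- 180 left
V2 x: intersect with YZ mask (20 set) -- 95 left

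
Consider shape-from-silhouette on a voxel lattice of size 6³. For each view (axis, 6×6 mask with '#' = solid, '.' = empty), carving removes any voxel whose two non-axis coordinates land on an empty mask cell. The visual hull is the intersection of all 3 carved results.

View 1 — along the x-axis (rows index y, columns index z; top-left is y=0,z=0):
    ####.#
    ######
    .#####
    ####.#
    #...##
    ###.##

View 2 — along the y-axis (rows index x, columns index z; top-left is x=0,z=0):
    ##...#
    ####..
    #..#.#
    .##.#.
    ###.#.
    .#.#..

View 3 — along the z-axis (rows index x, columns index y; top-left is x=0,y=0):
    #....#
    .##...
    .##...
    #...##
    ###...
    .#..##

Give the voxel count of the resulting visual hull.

voxel count = 37

full grid |V| = 216
[1] x-view keeps 29 columns → grid now 174
[2] y-view keeps 19 columns → grid now 92
[3] z-view keeps 15 columns → grid now 37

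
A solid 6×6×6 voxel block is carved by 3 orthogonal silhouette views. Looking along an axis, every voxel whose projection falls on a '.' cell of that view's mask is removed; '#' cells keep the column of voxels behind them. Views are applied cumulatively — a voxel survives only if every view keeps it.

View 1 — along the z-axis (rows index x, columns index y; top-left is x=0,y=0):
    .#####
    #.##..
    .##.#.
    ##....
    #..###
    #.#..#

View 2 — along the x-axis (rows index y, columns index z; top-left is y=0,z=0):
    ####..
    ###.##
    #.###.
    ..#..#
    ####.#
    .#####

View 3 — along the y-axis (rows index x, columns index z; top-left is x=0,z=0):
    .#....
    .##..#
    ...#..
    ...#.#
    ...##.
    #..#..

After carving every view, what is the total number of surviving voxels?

voxel count = 21

before carving: 216 voxels (6×6×6)
V1 z: intersect with XY mask (20 set) -- 120 left
V2 x: intersect with YZ mask (25 set) -- 83 left
V3 y: intersect with XZ mask (11 set) -- 21 left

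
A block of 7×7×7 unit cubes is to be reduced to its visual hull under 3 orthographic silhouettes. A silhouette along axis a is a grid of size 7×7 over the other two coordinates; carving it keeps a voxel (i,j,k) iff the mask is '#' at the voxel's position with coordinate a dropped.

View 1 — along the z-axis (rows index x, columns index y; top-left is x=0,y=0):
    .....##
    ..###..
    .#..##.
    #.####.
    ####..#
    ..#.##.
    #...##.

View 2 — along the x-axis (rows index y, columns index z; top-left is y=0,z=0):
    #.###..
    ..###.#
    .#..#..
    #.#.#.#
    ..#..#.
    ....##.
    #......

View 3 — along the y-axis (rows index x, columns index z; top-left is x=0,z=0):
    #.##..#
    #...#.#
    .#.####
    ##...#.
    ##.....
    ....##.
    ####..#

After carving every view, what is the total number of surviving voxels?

|visual hull| = 28

full grid |V| = 343
[1] z-view keeps 24 columns → grid now 168
[2] x-view keeps 19 columns → grid now 62
[3] y-view keeps 24 columns → grid now 28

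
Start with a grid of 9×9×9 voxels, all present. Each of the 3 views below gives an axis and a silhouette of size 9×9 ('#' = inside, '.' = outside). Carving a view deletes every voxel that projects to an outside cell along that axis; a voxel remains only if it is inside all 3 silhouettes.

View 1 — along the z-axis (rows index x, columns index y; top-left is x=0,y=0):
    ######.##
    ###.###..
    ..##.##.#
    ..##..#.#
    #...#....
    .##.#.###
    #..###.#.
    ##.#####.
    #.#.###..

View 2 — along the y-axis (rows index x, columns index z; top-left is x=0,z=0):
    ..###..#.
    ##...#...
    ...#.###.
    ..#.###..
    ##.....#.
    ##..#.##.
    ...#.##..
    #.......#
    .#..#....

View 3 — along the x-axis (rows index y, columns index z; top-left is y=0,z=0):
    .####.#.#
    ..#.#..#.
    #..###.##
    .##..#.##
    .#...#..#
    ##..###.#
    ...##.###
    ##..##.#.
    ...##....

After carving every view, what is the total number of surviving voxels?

initial block: 9^3 = 729
[1] z-view keeps 48 columns → grid now 432
[2] y-view keeps 30 columns → grid now 161
[3] x-view keeps 41 columns → grid now 79

remaining voxels: 79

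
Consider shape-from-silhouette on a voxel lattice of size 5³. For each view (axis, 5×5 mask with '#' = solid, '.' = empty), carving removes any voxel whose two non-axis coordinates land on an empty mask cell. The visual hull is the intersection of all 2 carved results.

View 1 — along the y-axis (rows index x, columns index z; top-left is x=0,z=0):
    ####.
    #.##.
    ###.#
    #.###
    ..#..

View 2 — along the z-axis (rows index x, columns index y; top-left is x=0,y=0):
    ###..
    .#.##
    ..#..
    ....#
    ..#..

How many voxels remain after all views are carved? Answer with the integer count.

full grid |V| = 125
[1] y-view keeps 16 columns → grid now 80
[2] z-view keeps 9 columns → grid now 30

remaining voxels: 30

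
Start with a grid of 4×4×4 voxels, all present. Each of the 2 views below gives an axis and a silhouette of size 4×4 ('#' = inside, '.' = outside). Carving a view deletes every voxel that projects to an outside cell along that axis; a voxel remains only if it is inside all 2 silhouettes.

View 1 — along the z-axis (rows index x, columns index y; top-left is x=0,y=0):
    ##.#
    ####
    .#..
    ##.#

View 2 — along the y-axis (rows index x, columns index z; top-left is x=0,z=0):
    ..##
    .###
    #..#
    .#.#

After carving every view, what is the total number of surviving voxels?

start: 4×4×4 = 64 voxels
carve view 1 (along z, XY-mask fill 11/16): 44 voxels remain
carve view 2 (along y, XZ-mask fill 9/16): 26 voxels remain

26 voxels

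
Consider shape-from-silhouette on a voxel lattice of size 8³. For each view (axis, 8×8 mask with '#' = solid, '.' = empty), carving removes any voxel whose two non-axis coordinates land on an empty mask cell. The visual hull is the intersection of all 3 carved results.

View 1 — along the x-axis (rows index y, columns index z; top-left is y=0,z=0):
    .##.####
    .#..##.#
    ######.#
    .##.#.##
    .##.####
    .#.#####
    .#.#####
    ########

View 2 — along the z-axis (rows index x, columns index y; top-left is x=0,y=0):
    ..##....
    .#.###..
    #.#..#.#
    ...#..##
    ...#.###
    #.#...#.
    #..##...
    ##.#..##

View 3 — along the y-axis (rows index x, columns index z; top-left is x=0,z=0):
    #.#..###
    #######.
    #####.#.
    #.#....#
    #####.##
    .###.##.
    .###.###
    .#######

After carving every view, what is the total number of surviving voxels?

125 voxels

full grid |V| = 512
step 1: project along x, AND mask (48/64) → |grid| = 384
step 2: project along z, AND mask (28/64) → |grid| = 169
step 3: project along y, AND mask (46/64) → |grid| = 125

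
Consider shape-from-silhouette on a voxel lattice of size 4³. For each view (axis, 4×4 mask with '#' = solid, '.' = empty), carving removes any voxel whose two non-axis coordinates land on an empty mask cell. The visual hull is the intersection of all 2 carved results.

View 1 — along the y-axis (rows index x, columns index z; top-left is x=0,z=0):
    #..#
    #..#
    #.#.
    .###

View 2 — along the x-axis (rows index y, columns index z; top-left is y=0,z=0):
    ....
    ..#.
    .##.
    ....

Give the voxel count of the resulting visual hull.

before carving: 64 voxels (4×4×4)
step 1: project along y, AND mask (9/16) → |grid| = 36
step 2: project along x, AND mask (3/16) → |grid| = 5

voxel count = 5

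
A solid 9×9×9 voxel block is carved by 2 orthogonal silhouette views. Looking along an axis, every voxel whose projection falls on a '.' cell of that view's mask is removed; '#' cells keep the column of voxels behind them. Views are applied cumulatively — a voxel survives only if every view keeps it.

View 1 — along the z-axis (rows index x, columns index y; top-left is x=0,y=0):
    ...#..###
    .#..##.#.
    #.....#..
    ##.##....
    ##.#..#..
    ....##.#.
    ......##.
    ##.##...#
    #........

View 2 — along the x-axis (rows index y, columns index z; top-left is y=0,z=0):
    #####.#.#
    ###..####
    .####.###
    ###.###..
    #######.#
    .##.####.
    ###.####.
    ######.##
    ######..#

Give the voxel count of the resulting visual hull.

full grid |V| = 729
step 1: project along z, AND mask (29/81) → |grid| = 261
step 2: project along x, AND mask (63/81) → |grid| = 205

remaining voxels: 205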